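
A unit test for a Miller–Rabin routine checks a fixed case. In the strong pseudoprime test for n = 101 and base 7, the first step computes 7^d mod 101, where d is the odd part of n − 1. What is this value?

n − 1 = 100 = 2^2 · 25, so s = 2 and d = 25.
Repeated squaring mod 101: 7^1 ≡ 7, 7^2 ≡ 49, 7^4 ≡ 78, 7^8 ≡ 24, 7^16 ≡ 71.
25 = 16 + 8 + 1, so 7^25 ≡ 71·24·7 ≡ 10 (mod 101).

10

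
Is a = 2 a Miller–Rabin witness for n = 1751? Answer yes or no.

n − 1 = 1750 = 2^1 · 875, so s = 1 and d = 875.
Repeated squaring mod 1751: 2^1 ≡ 2, 2^2 ≡ 4, 2^4 ≡ 16, 2^8 ≡ 256, 2^16 ≡ 749, 2^32 ≡ 681, 2^64 ≡ 1497, 2^128 ≡ 1480, 2^256 ≡ 1650, 2^512 ≡ 1446.
875 = 512 + 256 + 64 + 32 + 8 + 2 + 1, so 2^875 ≡ 1446·1650·1497·681·256·4·2 ≡ 977 (mod 1751).
x_0 = 2^875 mod 1751 = 977.
x_0 ∉ {1, 1750} and s = 1, so 2 is a Miller–Rabin witness and 1751 is composite.

yes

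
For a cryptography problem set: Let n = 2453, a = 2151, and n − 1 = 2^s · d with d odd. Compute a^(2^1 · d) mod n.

n − 1 = 2452 = 2^2 · 613, so s = 2 and d = 613.
Repeated squaring mod 2453: 2151^1 ≡ 2151, 2151^2 ≡ 443, 2151^4 ≡ 9, 2151^8 ≡ 81, 2151^16 ≡ 1655, 2151^32 ≡ 1477, 2151^64 ≡ 812, 2151^128 ≡ 1940, 2151^256 ≡ 698, 2151^512 ≡ 1510.
613 = 512 + 64 + 32 + 4 + 1, so 2151^613 ≡ 1510·812·1477·9·2151 ≡ 1151 (mod 2453).
x_0 = 1151.
x_1 = 1151^2 mod 2453 = 181.

181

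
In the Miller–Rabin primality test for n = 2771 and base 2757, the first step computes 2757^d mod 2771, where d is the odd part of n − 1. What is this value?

n − 1 = 2770 = 2^1 · 1385, so s = 1 and d = 1385.
2757^1385 mod 2771 = 1697.

1697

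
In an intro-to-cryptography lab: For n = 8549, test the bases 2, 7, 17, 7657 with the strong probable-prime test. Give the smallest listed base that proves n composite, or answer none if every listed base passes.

n − 1 = 8548 = 2^2 · 2137, so s = 2 and d = 2137.
Base 2: x_0 = 2^2137 mod 8549 = 8166. x_0 is neither 1 nor 8548, so continue squaring. x_1 = 8166^2 mod 8549 = 1356. Reached i = s−1 = 1 without hitting −1: 2 is a Miller–Rabin witness and 8549 is composite.
Base 7: x_0 = 7^2137 mod 8549 = 5934. x_0 is neither 1 nor 8548, so continue squaring. x_1 = 5934^2 mod 8549 = 7574. Reached i = s−1 = 1 without hitting −1: 7 is a Miller–Rabin witness and 8549 is composite.
Base 17: x_0 = 17^2137 mod 8549 = 4790. x_0 is neither 1 nor 8548, so continue squaring. x_1 = 4790^2 mod 8549 = 7133. Reached i = s−1 = 1 without hitting −1: 17 is a Miller–Rabin witness and 8549 is composite.
Base 7657: x_0 = 7657^2137 mod 8549 = 8386. x_0 is neither 1 nor 8548, so continue squaring. x_1 = 8386^2 mod 8549 = 922. Reached i = s−1 = 1 without hitting −1: 7657 is a Miller–Rabin witness and 8549 is composite.
The smallest witness among the given bases is 2.

2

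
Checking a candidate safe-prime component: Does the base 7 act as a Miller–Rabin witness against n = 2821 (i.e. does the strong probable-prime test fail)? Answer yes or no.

yes

n − 1 = 2820 = 2^2 · 705, so s = 2 and d = 705.
x_0 = 7^705 mod 2821 = 931.
x_0 is neither 1 nor 2820, so continue squaring.
x_1 = 931^2 mod 2821 = 714.
Reached i = s−1 = 1 without hitting −1: 7 is a Miller–Rabin witness and 2821 is composite.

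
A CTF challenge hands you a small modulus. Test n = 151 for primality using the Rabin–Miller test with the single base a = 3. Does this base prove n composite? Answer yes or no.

n − 1 = 150 = 2^1 · 75, so s = 1 and d = 75.
Repeated squaring mod 151: 3^1 ≡ 3, 3^2 ≡ 9, 3^4 ≡ 81, 3^8 ≡ 68, 3^16 ≡ 94, 3^32 ≡ 78, 3^64 ≡ 44.
75 = 64 + 8 + 2 + 1, so 3^75 ≡ 44·68·9·3 ≡ 150 (mod 151).
x_0 = 3^75 mod 151 = 150.
x_0 = 150 ≡ −1, so 3 is not a witness.

no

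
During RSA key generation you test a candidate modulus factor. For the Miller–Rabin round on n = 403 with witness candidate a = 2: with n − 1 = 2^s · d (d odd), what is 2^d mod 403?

n − 1 = 402 = 2^1 · 201, so s = 1 and d = 201.
By repeated squaring, 2^201 ≡ 343 (mod 403).

343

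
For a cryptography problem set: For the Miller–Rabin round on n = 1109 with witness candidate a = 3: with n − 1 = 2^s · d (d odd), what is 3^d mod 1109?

755

n − 1 = 1108 = 2^2 · 277, so s = 2 and d = 277.
Repeated squaring mod 1109: 3^1 ≡ 3, 3^2 ≡ 9, 3^4 ≡ 81, 3^8 ≡ 1016, 3^16 ≡ 886, 3^32 ≡ 933, 3^64 ≡ 1033, 3^128 ≡ 231, 3^256 ≡ 129.
277 = 256 + 16 + 4 + 1, so 3^277 ≡ 129·886·81·3 ≡ 755 (mod 1109).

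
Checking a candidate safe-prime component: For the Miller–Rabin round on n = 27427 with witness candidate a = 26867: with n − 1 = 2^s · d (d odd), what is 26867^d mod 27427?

n − 1 = 27426 = 2^1 · 13713, so s = 1 and d = 13713.
Repeated squaring mod 27427: 26867^1 ≡ 26867, 26867^2 ≡ 11903, 26867^4 ≡ 20954, 26867^8 ≡ 18700, 26867^16 ≡ 23177, 26867^32 ≡ 15534, 26867^64 ≡ 2410, 26867^128 ≡ 21003, 26867^256 ≡ 17568, 26867^512 ≡ 26020, 26867^1024 ≡ 4905, 26867^2048 ≡ 5546, 26867^4096 ≡ 12449, 26867^8192 ≡ 15051.
13713 = 8192 + 4096 + 1024 + 256 + 128 + 16 + 1, so 26867^13713 ≡ 15051·12449·4905·17568·21003·23177·26867 ≡ 27426 (mod 27427).

27426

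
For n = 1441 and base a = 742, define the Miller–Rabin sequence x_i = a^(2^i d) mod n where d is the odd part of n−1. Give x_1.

969

n − 1 = 1440 = 2^5 · 45, so s = 5 and d = 45.
x_0 = 742^45 mod 1441 = 155.
x_1 = 155^2 mod 1441 = 969.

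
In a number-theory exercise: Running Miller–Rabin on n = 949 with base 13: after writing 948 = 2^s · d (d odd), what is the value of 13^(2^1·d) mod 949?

n − 1 = 948 = 2^2 · 237, so s = 2 and d = 237.
x_0 = 13^237 mod 949 = 468.
x_1 = 468^2 mod 949 = 754.

754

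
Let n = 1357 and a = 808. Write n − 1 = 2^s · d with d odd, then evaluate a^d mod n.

340

n − 1 = 1356 = 2^2 · 339, so s = 2 and d = 339.
Repeated squaring mod 1357: 808^1 ≡ 808, 808^2 ≡ 147, 808^4 ≡ 1254, 808^8 ≡ 1110, 808^16 ≡ 1301, 808^32 ≡ 422, 808^64 ≡ 317, 808^128 ≡ 71, 808^256 ≡ 970.
339 = 256 + 64 + 16 + 2 + 1, so 808^339 ≡ 970·317·1301·147·808 ≡ 340 (mod 1357).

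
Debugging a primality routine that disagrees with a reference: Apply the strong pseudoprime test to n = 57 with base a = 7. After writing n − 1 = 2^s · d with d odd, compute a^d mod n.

7

n − 1 = 56 = 2^3 · 7, so s = 3 and d = 7.
Repeated squaring mod 57: 7^1 ≡ 7, 7^2 ≡ 49, 7^4 ≡ 7.
7 = 4 + 2 + 1, so 7^7 ≡ 7·49·7 ≡ 7 (mod 57).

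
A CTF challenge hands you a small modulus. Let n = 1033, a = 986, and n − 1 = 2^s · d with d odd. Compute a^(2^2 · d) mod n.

1032

n − 1 = 1032 = 2^3 · 129, so s = 3 and d = 129.
x_0 = 986^129 mod 1033 = 398.
x_1 = 398^2 mod 1033 = 355.
x_2 = 355^2 mod 1033 = 1032.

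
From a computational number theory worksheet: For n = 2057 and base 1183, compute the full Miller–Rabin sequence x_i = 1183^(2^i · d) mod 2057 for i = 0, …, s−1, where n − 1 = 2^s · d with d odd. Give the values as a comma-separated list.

1812, 372, 565

n − 1 = 2056 = 2^3 · 257, so s = 3 and d = 257.
x_0 = 1183^257 mod 2057 = 1812.
x_1 = 1812^2 mod 2057 = 372.
x_2 = 372^2 mod 2057 = 565.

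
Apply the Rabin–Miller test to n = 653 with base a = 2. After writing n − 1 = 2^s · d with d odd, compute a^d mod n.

n − 1 = 652 = 2^2 · 163, so s = 2 and d = 163.
By repeated squaring, 2^163 ≡ 149 (mod 653).

149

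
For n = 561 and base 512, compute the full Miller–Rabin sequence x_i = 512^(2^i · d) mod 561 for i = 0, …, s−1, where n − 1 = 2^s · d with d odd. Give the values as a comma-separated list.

263, 166, 67, 1

n − 1 = 560 = 2^4 · 35, so s = 4 and d = 35.
x_0 = 512^35 mod 561 = 263.
x_1 = 263^2 mod 561 = 166.
x_2 = 166^2 mod 561 = 67.
x_3 = 67^2 mod 561 = 1.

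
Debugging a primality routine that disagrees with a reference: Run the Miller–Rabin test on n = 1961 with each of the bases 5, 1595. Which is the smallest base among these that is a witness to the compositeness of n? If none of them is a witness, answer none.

5

n − 1 = 1960 = 2^3 · 245, so s = 3 and d = 245.
Base 5: x_0 = 5^245 mod 1961 = 775. x_0 is neither 1 nor 1960, so continue squaring. x_1 = 775^2 mod 1961 = 559. x_2 = 559^2 mod 1961 = 682. Reached i = s−1 = 2 without hitting −1: 5 is a Miller–Rabin witness and 1961 is composite.
Base 1595: x_0 = 1595^245 mod 1961 = 1464. x_0 is neither 1 nor 1960, so continue squaring. x_1 = 1464^2 mod 1961 = 1884. x_2 = 1884^2 mod 1961 = 46. Reached i = s−1 = 2 without hitting −1: 1595 is a Miller–Rabin witness and 1961 is composite.
The smallest witness among the given bases is 5.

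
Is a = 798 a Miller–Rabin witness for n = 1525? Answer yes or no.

n − 1 = 1524 = 2^2 · 381, so s = 2 and d = 381.
x_0 = 798^381 mod 1525 = 723.
x_0 is neither 1 nor 1524, so continue squaring.
x_1 = 723^2 mod 1525 = 1179.
Reached i = s−1 = 1 without hitting −1: 798 is a Miller–Rabin witness and 1525 is composite.

yes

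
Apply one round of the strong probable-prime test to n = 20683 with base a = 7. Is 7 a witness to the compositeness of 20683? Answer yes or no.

n − 1 = 20682 = 2^1 · 10341, so s = 1 and d = 10341.
By repeated squaring, 7^10341 ≡ 1074 (mod 20683).
x_0 = 7^10341 mod 20683 = 1074.
x_0 ∉ {1, 20682} and s = 1, so 7 is a Miller–Rabin witness and 20683 is composite.

yes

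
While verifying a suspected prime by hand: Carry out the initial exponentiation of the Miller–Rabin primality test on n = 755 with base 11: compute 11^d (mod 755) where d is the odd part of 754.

121

n − 1 = 754 = 2^1 · 377, so s = 1 and d = 377.
Repeated squaring mod 755: 11^1 ≡ 11, 11^2 ≡ 121, 11^4 ≡ 296, 11^8 ≡ 36, 11^16 ≡ 541, 11^32 ≡ 496, 11^64 ≡ 641, 11^128 ≡ 161, 11^256 ≡ 251.
377 = 256 + 64 + 32 + 16 + 8 + 1, so 11^377 ≡ 251·641·496·541·36·11 ≡ 121 (mod 755).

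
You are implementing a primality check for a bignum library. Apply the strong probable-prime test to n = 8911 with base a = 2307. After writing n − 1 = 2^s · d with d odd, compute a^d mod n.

n − 1 = 8910 = 2^1 · 4455, so s = 1 and d = 4455.
2307^4455 mod 8911 = 6098.

6098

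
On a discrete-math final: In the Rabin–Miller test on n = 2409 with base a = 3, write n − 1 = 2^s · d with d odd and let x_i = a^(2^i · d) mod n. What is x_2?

81

n − 1 = 2408 = 2^3 · 301, so s = 3 and d = 301.
By repeated squaring, 3^301 ≡ 3 (mod 2409).
x_0 = 3.
x_1 = 3^2 mod 2409 = 9.
x_2 = 9^2 mod 2409 = 81.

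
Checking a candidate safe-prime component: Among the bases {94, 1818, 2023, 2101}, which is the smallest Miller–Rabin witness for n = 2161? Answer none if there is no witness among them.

n − 1 = 2160 = 2^4 · 135, so s = 4 and d = 135.
Base 94: x_0 = 94^135 mod 2161 = 1751. x_0 is neither 1 nor 2160, so continue squaring. x_1 = 1751^2 mod 2161 = 1703. x_2 = 1703^2 mod 2161 = 147. x_3 = 147^2 mod 2161 = 2160. x_3 ≡ −1, so 94 is not a witness.
Base 1818: x_0 = 1818^135 mod 2161 = 410. x_0 is neither 1 nor 2160, so continue squaring. x_1 = 410^2 mod 2161 = 1703. x_2 = 1703^2 mod 2161 = 147. x_3 = 147^2 mod 2161 = 2160. x_3 ≡ −1, so 1818 is not a witness.
Base 2023: x_0 = 2023^135 mod 2161 = 1207. x_0 is neither 1 nor 2160, so continue squaring. x_1 = 1207^2 mod 2161 = 335. x_2 = 335^2 mod 2161 = 2014. x_3 = 2014^2 mod 2161 = 2160. x_3 ≡ −1, so 2023 is not a witness.
Base 2101: x_0 = 2101^135 mod 2161 = 1. x_0 = 1, so 2101 is not a witness.
No listed base is a witness for 2161.

none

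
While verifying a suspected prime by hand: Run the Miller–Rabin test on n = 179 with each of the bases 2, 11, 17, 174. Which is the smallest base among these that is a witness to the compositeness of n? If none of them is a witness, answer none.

n − 1 = 178 = 2^1 · 89, so s = 1 and d = 89.
Base 2: x_0 = 2^89 mod 179 = 178. x_0 = 178 ≡ −1, so 2 is not a witness.
Base 11: x_0 = 11^89 mod 179 = 178. x_0 = 178 ≡ −1, so 11 is not a witness.
Base 17: x_0 = 17^89 mod 179 = 1. x_0 = 1, so 17 is not a witness.
Base 174: x_0 = 174^89 mod 179 = 178. x_0 = 178 ≡ −1, so 174 is not a witness.
No listed base is a witness for 179.

none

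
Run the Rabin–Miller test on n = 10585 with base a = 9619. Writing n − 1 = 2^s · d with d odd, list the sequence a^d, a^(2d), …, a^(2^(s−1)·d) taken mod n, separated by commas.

n − 1 = 10584 = 2^3 · 1323, so s = 3 and d = 1323.
x_0 = 9619^1323 mod 10585 = 1219.
x_1 = 1219^2 mod 10585 = 4061.
x_2 = 4061^2 mod 10585 = 291.

1219, 4061, 291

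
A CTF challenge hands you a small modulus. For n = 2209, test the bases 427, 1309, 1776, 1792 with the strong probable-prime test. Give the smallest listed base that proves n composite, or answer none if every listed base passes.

n − 1 = 2208 = 2^5 · 69, so s = 5 and d = 69.
Base 427: x_0 = 427^69 mod 2209 = 800. x_0 is neither 1 nor 2208, so continue squaring. x_1 = 800^2 mod 2209 = 1599. x_2 = 1599^2 mod 2209 = 988. x_3 = 988^2 mod 2209 = 1975. x_4 = 1975^2 mod 2209 = 1740. Reached i = s−1 = 4 without hitting −1: 427 is a Miller–Rabin witness and 2209 is composite.
Base 1309: x_0 = 1309^69 mod 2209 = 1221. x_0 is neither 1 nor 2208, so continue squaring. x_1 = 1221^2 mod 2209 = 1975. x_2 = 1975^2 mod 2209 = 1740. x_3 = 1740^2 mod 2209 = 1270. x_4 = 1270^2 mod 2209 = 330. Reached i = s−1 = 4 without hitting −1: 1309 is a Miller–Rabin witness and 2209 is composite.
Base 1776: x_0 = 1776^69 mod 2209 = 1975. x_0 is neither 1 nor 2208, so continue squaring. x_1 = 1975^2 mod 2209 = 1740. x_2 = 1740^2 mod 2209 = 1270. x_3 = 1270^2 mod 2209 = 330. x_4 = 330^2 mod 2209 = 659. Reached i = s−1 = 4 without hitting −1: 1776 is a Miller–Rabin witness and 2209 is composite.
Base 1792: x_0 = 1792^69 mod 2209 = 1223. x_0 is neither 1 nor 2208, so continue squaring. x_1 = 1223^2 mod 2209 = 236. x_2 = 236^2 mod 2209 = 471. x_3 = 471^2 mod 2209 = 941. x_4 = 941^2 mod 2209 = 1881. Reached i = s−1 = 4 without hitting −1: 1792 is a Miller–Rabin witness and 2209 is composite.
The smallest witness among the given bases is 427.

427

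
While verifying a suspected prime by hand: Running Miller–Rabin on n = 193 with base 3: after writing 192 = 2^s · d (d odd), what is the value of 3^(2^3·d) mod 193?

192

n − 1 = 192 = 2^6 · 3, so s = 6 and d = 3.
x_0 = 3^3 mod 193 = 27.
x_1 = 27^2 mod 193 = 150.
x_2 = 150^2 mod 193 = 112.
x_3 = 112^2 mod 193 = 192.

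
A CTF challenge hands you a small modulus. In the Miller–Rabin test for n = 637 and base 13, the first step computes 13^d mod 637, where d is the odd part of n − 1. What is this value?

n − 1 = 636 = 2^2 · 159, so s = 2 and d = 159.
13^159 mod 637 = 559.

559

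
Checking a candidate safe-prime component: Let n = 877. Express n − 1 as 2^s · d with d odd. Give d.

219

Halving: 876 → 438 → 219; 219 is odd.
So 876 = 2^2 · 219.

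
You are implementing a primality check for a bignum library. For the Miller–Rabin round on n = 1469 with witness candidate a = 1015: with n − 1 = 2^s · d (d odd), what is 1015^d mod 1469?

n − 1 = 1468 = 2^2 · 367, so s = 2 and d = 367.
Repeated squaring mod 1469: 1015^1 ≡ 1015, 1015^2 ≡ 456, 1015^4 ≡ 807, 1015^8 ≡ 482, 1015^16 ≡ 222, 1015^32 ≡ 807, 1015^64 ≡ 482, 1015^128 ≡ 222, 1015^256 ≡ 807.
367 = 256 + 64 + 32 + 8 + 4 + 2 + 1, so 1015^367 ≡ 807·482·807·482·807·456·1015 ≡ 105 (mod 1469).

105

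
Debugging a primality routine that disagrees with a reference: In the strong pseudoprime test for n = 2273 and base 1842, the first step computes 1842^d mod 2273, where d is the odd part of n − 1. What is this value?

1194

n − 1 = 2272 = 2^5 · 71, so s = 5 and d = 71.
1842^71 mod 2273 = 1194.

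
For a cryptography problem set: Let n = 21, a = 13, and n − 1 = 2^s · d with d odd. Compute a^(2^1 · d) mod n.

n − 1 = 20 = 2^2 · 5, so s = 2 and d = 5.
x_0 = 13^5 mod 21 = 13.
x_1 = 13^2 mod 21 = 1.

1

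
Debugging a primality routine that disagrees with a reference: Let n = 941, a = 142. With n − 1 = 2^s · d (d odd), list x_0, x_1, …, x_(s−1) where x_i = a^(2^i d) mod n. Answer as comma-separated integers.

844, 940

n − 1 = 940 = 2^2 · 235, so s = 2 and d = 235.
x_0 = 142^235 mod 941 = 844.
x_1 = 844^2 mod 941 = 940.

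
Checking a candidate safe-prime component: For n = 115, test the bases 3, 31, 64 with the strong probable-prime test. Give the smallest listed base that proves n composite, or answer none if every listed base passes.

n − 1 = 114 = 2^1 · 57, so s = 1 and d = 57.
Base 3: x_0 = 3^57 mod 115 = 78. x_0 ∉ {1, 114} and s = 1, so 3 is a Miller–Rabin witness and 115 is composite.
Base 31: x_0 = 31^57 mod 115 = 41. x_0 ∉ {1, 114} and s = 1, so 31 is a Miller–Rabin witness and 115 is composite.
Base 64: x_0 = 64^57 mod 115 = 94. x_0 ∉ {1, 114} and s = 1, so 64 is a Miller–Rabin witness and 115 is composite.
The smallest witness among the given bases is 3.

3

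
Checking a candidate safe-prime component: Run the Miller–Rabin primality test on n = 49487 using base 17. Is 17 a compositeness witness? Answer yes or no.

n − 1 = 49486 = 2^1 · 24743, so s = 1 and d = 24743.
x_0 = 17^24743 mod 49487 = 27846.
x_0 ∉ {1, 49486} and s = 1, so 17 is a Miller–Rabin witness and 49487 is composite.

yes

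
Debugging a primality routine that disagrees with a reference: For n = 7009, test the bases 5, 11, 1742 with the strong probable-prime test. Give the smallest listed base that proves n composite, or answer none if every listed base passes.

n − 1 = 7008 = 2^5 · 219, so s = 5 and d = 219.
Base 5: x_0 = 5^219 mod 7009 = 3548. x_0 is neither 1 nor 7008, so continue squaring. x_1 = 3548^2 mod 7009 = 140. x_2 = 140^2 mod 7009 = 5582. x_3 = 5582^2 mod 7009 = 3719. x_4 = 3719^2 mod 7009 = 2204. Reached i = s−1 = 4 without hitting −1: 5 is a Miller–Rabin witness and 7009 is composite.
Base 11: x_0 = 11^219 mod 7009 = 5152. x_0 is neither 1 nor 7008, so continue squaring. x_1 = 5152^2 mod 7009 = 21. x_2 = 21^2 mod 7009 = 441. x_3 = 441^2 mod 7009 = 5238. x_4 = 5238^2 mod 7009 = 3418. Reached i = s−1 = 4 without hitting −1: 11 is a Miller–Rabin witness and 7009 is composite.
Base 1742: x_0 = 1742^219 mod 7009 = 6525. x_0 is neither 1 nor 7008, so continue squaring. x_1 = 6525^2 mod 7009 = 2959. x_2 = 2959^2 mod 7009 = 1440. x_3 = 1440^2 mod 7009 = 5945. x_4 = 5945^2 mod 7009 = 3647. Reached i = s−1 = 4 without hitting −1: 1742 is a Miller–Rabin witness and 7009 is composite.
The smallest witness among the given bases is 5.

5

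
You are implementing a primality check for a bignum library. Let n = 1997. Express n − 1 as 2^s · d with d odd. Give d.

Halving: 1996 → 998 → 499; 499 is odd.
So 1996 = 2^2 · 499.

499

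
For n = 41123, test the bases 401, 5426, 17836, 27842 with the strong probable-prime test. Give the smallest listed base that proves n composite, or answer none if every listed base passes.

401

n − 1 = 41122 = 2^1 · 20561, so s = 1 and d = 20561.
Base 401: x_0 = 401^20561 mod 41123 = 40827. x_0 ∉ {1, 41122} and s = 1, so 401 is a Miller–Rabin witness and 41123 is composite.
Base 5426: x_0 = 5426^20561 mod 41123 = 38882. x_0 ∉ {1, 41122} and s = 1, so 5426 is a Miller–Rabin witness and 41123 is composite.
Base 17836: x_0 = 17836^20561 mod 41123 = 11563. x_0 ∉ {1, 41122} and s = 1, so 17836 is a Miller–Rabin witness and 41123 is composite.
Base 27842: x_0 = 27842^20561 mod 41123 = 23660. x_0 ∉ {1, 41122} and s = 1, so 27842 is a Miller–Rabin witness and 41123 is composite.
The smallest witness among the given bases is 401.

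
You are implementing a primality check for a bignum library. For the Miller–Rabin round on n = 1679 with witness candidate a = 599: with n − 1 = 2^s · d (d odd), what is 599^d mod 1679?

1036

n − 1 = 1678 = 2^1 · 839, so s = 1 and d = 839.
599^839 mod 1679 = 1036.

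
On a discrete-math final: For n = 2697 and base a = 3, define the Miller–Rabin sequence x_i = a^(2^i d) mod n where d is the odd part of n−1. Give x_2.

255

n − 1 = 2696 = 2^3 · 337, so s = 3 and d = 337.
By repeated squaring, 3^337 ≡ 699 (mod 2697).
x_0 = 699.
x_1 = 699^2 mod 2697 = 444.
x_2 = 444^2 mod 2697 = 255.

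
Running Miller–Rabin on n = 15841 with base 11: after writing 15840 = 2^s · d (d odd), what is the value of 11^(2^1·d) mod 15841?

13021

n − 1 = 15840 = 2^5 · 495, so s = 5 and d = 495.
x_0 = 11^495 mod 15841 = 8989.
x_1 = 8989^2 mod 15841 = 13021.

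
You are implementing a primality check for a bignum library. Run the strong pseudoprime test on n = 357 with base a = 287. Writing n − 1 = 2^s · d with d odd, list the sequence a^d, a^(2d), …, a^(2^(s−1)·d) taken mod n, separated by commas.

n − 1 = 356 = 2^2 · 89, so s = 2 and d = 89.
x_0 = 287^89 mod 357 = 287.
x_1 = 287^2 mod 357 = 259.

287, 259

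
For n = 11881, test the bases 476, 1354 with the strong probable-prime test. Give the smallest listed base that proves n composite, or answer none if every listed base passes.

n − 1 = 11880 = 2^3 · 1485, so s = 3 and d = 1485.
Base 476: x_0 = 476^1485 mod 11881 = 6137. x_0 is neither 1 nor 11880, so continue squaring. x_1 = 6137^2 mod 11881 = 11880. x_1 ≡ −1, so 476 is not a witness.
Base 1354: x_0 = 1354^1485 mod 11881 = 2942. x_0 is neither 1 nor 11880, so continue squaring. x_1 = 2942^2 mod 11881 = 5996. x_2 = 5996^2 mod 11881 = 110. Reached i = s−1 = 2 without hitting −1: 1354 is a Miller–Rabin witness and 11881 is composite.
The smallest witness among the given bases is 1354.

1354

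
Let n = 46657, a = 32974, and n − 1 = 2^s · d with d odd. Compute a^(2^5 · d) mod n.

1

n − 1 = 46656 = 2^6 · 729, so s = 6 and d = 729.
x_0 = 32974^729 mod 46657 = 23496.
x_1 = 23496^2 mod 46657 = 16392.
x_2 = 16392^2 mod 46657 = 1.
x_3 = 1^2 mod 46657 = 1.
x_4 = 1^2 mod 46657 = 1.
x_5 = 1^2 mod 46657 = 1.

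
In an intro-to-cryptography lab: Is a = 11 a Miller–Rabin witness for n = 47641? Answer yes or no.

n − 1 = 47640 = 2^3 · 5955, so s = 3 and d = 5955.
Repeated squaring mod 47641: 11^1 ≡ 11, 11^2 ≡ 121, 11^4 ≡ 14641, 11^8 ≡ 22022, 11^16 ≡ 30745, 11^32 ≡ 9944, 11^64 ≡ 28061, 11^128 ≡ 9273, 11^256 ≡ 44165, 11^512 ≡ 29403, 11^1024 ≡ 42823, 11^2048 ≡ 11957, 11^4096 ≡ 46849.
5955 = 4096 + 1024 + 512 + 256 + 64 + 2 + 1, so 11^5955 ≡ 46849·42823·29403·44165·28061·121·11 ≡ 27500 (mod 47641).
x_0 = 11^5955 mod 47641 = 27500.
x_0 is neither 1 nor 47640, so continue squaring.
x_1 = 27500^2 mod 47641 = 44407.
x_2 = 44407^2 mod 47641 = 25377.
Reached i = s−1 = 2 without hitting −1: 11 is a Miller–Rabin witness and 47641 is composite.

yes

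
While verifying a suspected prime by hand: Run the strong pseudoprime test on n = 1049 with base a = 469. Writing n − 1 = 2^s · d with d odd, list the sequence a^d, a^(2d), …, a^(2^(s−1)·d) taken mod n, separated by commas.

n − 1 = 1048 = 2^3 · 131, so s = 3 and d = 131.
x_0 = 469^131 mod 1049 = 623.
x_1 = 623^2 mod 1049 = 1048.
x_2 = 1048^2 mod 1049 = 1.

623, 1048, 1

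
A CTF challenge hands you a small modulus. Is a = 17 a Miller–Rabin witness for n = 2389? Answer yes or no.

no

n − 1 = 2388 = 2^2 · 597, so s = 2 and d = 597.
x_0 = 17^597 mod 2389 = 1.
x_0 = 1, so 17 is not a witness.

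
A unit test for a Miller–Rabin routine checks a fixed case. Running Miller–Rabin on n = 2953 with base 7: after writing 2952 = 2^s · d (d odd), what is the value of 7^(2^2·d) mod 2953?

n − 1 = 2952 = 2^3 · 369, so s = 3 and d = 369.
x_0 = 7^369 mod 2953 = 939.
x_1 = 939^2 mod 2953 = 1727.
x_2 = 1727^2 mod 2953 = 2952.

2952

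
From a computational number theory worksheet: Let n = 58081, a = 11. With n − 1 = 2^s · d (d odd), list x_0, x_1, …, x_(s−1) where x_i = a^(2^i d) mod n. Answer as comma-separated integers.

n − 1 = 58080 = 2^5 · 1815, so s = 5 and d = 1815.
x_0 = 11^1815 mod 58081 = 47829.
x_1 = 47829^2 mod 58081 = 34975.
x_2 = 34975^2 mod 58081 = 6684.
x_3 = 6684^2 mod 58081 = 11567.
x_4 = 11567^2 mod 58081 = 34946.

47829, 34975, 6684, 11567, 34946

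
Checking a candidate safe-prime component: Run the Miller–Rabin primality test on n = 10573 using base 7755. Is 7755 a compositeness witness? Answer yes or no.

n − 1 = 10572 = 2^2 · 2643, so s = 2 and d = 2643.
x_0 = 7755^2643 mod 10573 = 4296.
x_0 is neither 1 nor 10572, so continue squaring.
x_1 = 4296^2 mod 10573 = 5731.
Reached i = s−1 = 1 without hitting −1: 7755 is a Miller–Rabin witness and 10573 is composite.

yes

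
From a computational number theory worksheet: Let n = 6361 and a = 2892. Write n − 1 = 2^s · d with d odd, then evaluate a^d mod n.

3279

n − 1 = 6360 = 2^3 · 795, so s = 3 and d = 795.
2892^795 mod 6361 = 3279.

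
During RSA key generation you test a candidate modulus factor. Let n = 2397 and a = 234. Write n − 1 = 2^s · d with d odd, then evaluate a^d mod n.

n − 1 = 2396 = 2^2 · 599, so s = 2 and d = 599.
234^599 mod 2397 = 939.

939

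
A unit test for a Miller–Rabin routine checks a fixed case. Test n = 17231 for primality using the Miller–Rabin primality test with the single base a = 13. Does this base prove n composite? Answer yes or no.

n − 1 = 17230 = 2^1 · 8615, so s = 1 and d = 8615.
x_0 = 13^8615 mod 17231 = 17230.
x_0 = 17230 ≡ −1, so 13 is not a witness.

no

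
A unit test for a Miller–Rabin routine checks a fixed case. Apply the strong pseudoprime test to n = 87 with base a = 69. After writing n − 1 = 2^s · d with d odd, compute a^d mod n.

n − 1 = 86 = 2^1 · 43, so s = 1 and d = 43.
69^43 mod 87 = 18.

18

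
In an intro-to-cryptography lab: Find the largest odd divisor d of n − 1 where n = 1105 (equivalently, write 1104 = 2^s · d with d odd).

69

Halving: 1104 → 552 → 276 → 138 → 69; 69 is odd.
So 1104 = 2^4 · 69.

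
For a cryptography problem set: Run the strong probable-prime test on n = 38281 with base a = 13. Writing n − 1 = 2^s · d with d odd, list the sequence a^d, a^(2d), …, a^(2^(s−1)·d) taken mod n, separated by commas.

n − 1 = 38280 = 2^3 · 4785, so s = 3 and d = 4785.
x_0 = 13^4785 mod 38281 = 11975.
x_1 = 11975^2 mod 38281 = 38280.
x_2 = 38280^2 mod 38281 = 1.

11975, 38280, 1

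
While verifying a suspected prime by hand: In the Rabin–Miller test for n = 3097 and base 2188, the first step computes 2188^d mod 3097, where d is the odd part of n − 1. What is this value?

1994

n − 1 = 3096 = 2^3 · 387, so s = 3 and d = 387.
2188^387 mod 3097 = 1994.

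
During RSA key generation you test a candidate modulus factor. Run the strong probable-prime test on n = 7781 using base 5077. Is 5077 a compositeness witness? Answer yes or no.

n − 1 = 7780 = 2^2 · 1945, so s = 2 and d = 1945.
Repeated squaring mod 7781: 5077^1 ≡ 5077, 5077^2 ≡ 5257, 5077^4 ≡ 5718, 5077^8 ≡ 7543, 5077^16 ≡ 2177, 5077^32 ≡ 700, 5077^64 ≡ 7578, 5077^128 ≡ 2304, 5077^256 ≡ 1774, 5077^512 ≡ 3552, 5077^1024 ≡ 3703.
1945 = 1024 + 512 + 256 + 128 + 16 + 8 + 1, so 5077^1945 ≡ 3703·3552·1774·2304·2177·7543·5077 ≡ 5710 (mod 7781).
x_0 = 5077^1945 mod 7781 = 5710.
x_0 is neither 1 nor 7780, so continue squaring.
x_1 = 5710^2 mod 7781 = 1710.
Reached i = s−1 = 1 without hitting −1: 5077 is a Miller–Rabin witness and 7781 is composite.

yes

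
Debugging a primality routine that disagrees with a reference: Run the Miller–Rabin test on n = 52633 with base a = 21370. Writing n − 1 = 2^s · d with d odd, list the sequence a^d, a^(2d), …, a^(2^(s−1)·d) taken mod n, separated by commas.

33991, 41098, 1

n − 1 = 52632 = 2^3 · 6579, so s = 3 and d = 6579.
x_0 = 21370^6579 mod 52633 = 33991.
x_1 = 33991^2 mod 52633 = 41098.
x_2 = 41098^2 mod 52633 = 1.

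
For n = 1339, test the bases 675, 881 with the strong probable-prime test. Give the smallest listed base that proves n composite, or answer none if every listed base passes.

n − 1 = 1338 = 2^1 · 669, so s = 1 and d = 669.
Base 675: x_0 = 675^669 mod 1339 = 1338. x_0 = 1338 ≡ −1, so 675 is not a witness.
Base 881: x_0 = 881^669 mod 1339 = 1338. x_0 = 1338 ≡ −1, so 881 is not a witness.
No listed base is a witness for 1339.

none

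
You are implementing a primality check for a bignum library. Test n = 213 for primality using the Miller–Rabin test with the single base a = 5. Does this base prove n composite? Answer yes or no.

yes

n − 1 = 212 = 2^2 · 53, so s = 2 and d = 53.
x_0 = 5^53 mod 213 = 125.
x_0 is neither 1 nor 212, so continue squaring.
x_1 = 125^2 mod 213 = 76.
Reached i = s−1 = 1 without hitting −1: 5 is a Miller–Rabin witness and 213 is composite.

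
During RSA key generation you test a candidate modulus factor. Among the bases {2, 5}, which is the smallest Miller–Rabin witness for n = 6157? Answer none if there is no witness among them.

2

n − 1 = 6156 = 2^2 · 1539, so s = 2 and d = 1539.
Base 2: x_0 = 2^1539 mod 6157 = 4289. x_0 is neither 1 nor 6156, so continue squaring. x_1 = 4289^2 mod 6157 = 4562. Reached i = s−1 = 1 without hitting −1: 2 is a Miller–Rabin witness and 6157 is composite.
Base 5: x_0 = 5^1539 mod 6157 = 5514. x_0 is neither 1 nor 6156, so continue squaring. x_1 = 5514^2 mod 6157 = 930. Reached i = s−1 = 1 without hitting −1: 5 is a Miller–Rabin witness and 6157 is composite.
The smallest witness among the given bases is 2.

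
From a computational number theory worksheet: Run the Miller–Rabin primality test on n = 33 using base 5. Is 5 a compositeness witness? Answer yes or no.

yes

n − 1 = 32 = 2^5 · 1, so s = 5 and d = 1.
x_0 = 5^1 mod 33 = 5.
x_0 is neither 1 nor 32, so continue squaring.
x_1 = 5^2 mod 33 = 25.
x_2 = 25^2 mod 33 = 31.
x_3 = 31^2 mod 33 = 4.
x_4 = 4^2 mod 33 = 16.
Reached i = s−1 = 4 without hitting −1: 5 is a Miller–Rabin witness and 33 is composite.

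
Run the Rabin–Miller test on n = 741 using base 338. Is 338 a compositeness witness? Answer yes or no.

n − 1 = 740 = 2^2 · 185, so s = 2 and d = 185.
x_0 = 338^185 mod 741 = 572.
x_0 is neither 1 nor 740, so continue squaring.
x_1 = 572^2 mod 741 = 403.
Reached i = s−1 = 1 without hitting −1: 338 is a Miller–Rabin witness and 741 is composite.

yes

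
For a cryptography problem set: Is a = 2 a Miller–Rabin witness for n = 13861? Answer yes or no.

n − 1 = 13860 = 2^2 · 3465, so s = 2 and d = 3465.
x_0 = 2^3465 mod 13861 = 3394.
x_0 is neither 1 nor 13860, so continue squaring.
x_1 = 3394^2 mod 13861 = 745.
Reached i = s−1 = 1 without hitting −1: 2 is a Miller–Rabin witness and 13861 is composite.

yes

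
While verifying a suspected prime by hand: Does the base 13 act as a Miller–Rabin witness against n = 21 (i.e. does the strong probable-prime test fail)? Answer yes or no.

yes

n − 1 = 20 = 2^2 · 5, so s = 2 and d = 5.
By repeated squaring, 13^5 ≡ 13 (mod 21).
x_0 = 13^5 mod 21 = 13.
x_0 is neither 1 nor 20, so continue squaring.
x_1 = 13^2 mod 21 = 1.
x_1 = 1 but x_0 ≠ ±1, a nontrivial square root of 1 — 13 is a witness and 21 is composite.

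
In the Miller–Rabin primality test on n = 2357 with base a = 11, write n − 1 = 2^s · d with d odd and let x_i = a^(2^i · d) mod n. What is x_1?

n − 1 = 2356 = 2^2 · 589, so s = 2 and d = 589.
Repeated squaring mod 2357: 11^1 ≡ 11, 11^2 ≡ 121, 11^4 ≡ 499, 11^8 ≡ 1516, 11^16 ≡ 181, 11^32 ≡ 2120, 11^64 ≡ 1958, 11^128 ≡ 1282, 11^256 ≡ 695, 11^512 ≡ 2197.
589 = 512 + 64 + 8 + 4 + 1, so 11^589 ≡ 2197·1958·1516·499·11 ≡ 2356 (mod 2357).
x_0 = 2356.
x_1 = 2356^2 mod 2357 = 1.

1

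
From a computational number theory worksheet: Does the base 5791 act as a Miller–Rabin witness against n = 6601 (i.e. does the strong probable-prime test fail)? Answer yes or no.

no

n − 1 = 6600 = 2^3 · 825, so s = 3 and d = 825.
x_0 = 5791^825 mod 6601 = 1.
x_0 = 1, so 5791 is not a witness.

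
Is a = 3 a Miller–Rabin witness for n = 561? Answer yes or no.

yes

n − 1 = 560 = 2^4 · 35, so s = 4 and d = 35.
x_0 = 3^35 mod 561 = 78.
x_0 is neither 1 nor 560, so continue squaring.
x_1 = 78^2 mod 561 = 474.
x_2 = 474^2 mod 561 = 276.
x_3 = 276^2 mod 561 = 441.
Reached i = s−1 = 3 without hitting −1: 3 is a Miller–Rabin witness and 561 is composite.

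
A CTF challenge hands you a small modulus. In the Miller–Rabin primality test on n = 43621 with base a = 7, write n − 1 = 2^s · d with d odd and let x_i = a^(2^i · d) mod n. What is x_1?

38552

n − 1 = 43620 = 2^2 · 10905, so s = 2 and d = 10905.
x_0 = 7^10905 mod 43621 = 18481.
x_1 = 18481^2 mod 43621 = 38552.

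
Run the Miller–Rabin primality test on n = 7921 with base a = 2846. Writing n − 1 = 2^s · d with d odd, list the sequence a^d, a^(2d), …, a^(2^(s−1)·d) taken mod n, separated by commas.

2847, 2226, 4451, 980

n − 1 = 7920 = 2^4 · 495, so s = 4 and d = 495.
x_0 = 2846^495 mod 7921 = 2847.
x_1 = 2847^2 mod 7921 = 2226.
x_2 = 2226^2 mod 7921 = 4451.
x_3 = 4451^2 mod 7921 = 980.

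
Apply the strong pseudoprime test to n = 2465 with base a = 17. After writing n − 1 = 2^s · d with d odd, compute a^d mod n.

n − 1 = 2464 = 2^5 · 77, so s = 5 and d = 77.
Repeated squaring mod 2465: 17^1 ≡ 17, 17^2 ≡ 289, 17^4 ≡ 2176, 17^8 ≡ 2176, 17^16 ≡ 2176, 17^32 ≡ 2176, 17^64 ≡ 2176.
77 = 64 + 8 + 4 + 1, so 17^77 ≡ 2176·2176·2176·17 ≡ 17 (mod 2465).

17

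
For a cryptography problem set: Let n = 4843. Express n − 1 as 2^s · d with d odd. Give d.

Halving: 4842 → 2421; 2421 is odd.
So 4842 = 2^1 · 2421.

2421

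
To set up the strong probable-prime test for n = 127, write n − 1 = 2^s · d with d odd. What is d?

Halving: 126 → 63; 63 is odd.
So 126 = 2^1 · 63.

63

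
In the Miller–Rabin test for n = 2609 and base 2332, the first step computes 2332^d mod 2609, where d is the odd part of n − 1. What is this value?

n − 1 = 2608 = 2^4 · 163, so s = 4 and d = 163.
2332^163 mod 2609 = 1550.

1550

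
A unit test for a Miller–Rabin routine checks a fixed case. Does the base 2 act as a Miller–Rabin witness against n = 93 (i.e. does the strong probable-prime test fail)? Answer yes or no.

yes

n − 1 = 92 = 2^2 · 23, so s = 2 and d = 23.
By repeated squaring, 2^23 ≡ 8 (mod 93).
x_0 = 2^23 mod 93 = 8.
x_0 is neither 1 nor 92, so continue squaring.
x_1 = 8^2 mod 93 = 64.
Reached i = s−1 = 1 without hitting −1: 2 is a Miller–Rabin witness and 93 is composite.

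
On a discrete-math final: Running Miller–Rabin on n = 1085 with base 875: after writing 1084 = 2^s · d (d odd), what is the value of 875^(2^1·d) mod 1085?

n − 1 = 1084 = 2^2 · 271, so s = 2 and d = 271.
Repeated squaring mod 1085: 875^1 ≡ 875, 875^2 ≡ 700, 875^4 ≡ 665, 875^8 ≡ 630, 875^16 ≡ 875, 875^32 ≡ 700, 875^64 ≡ 665, 875^128 ≡ 630, 875^256 ≡ 875.
271 = 256 + 8 + 4 + 2 + 1, so 875^271 ≡ 875·630·665·700·875 ≡ 875 (mod 1085).
x_0 = 875.
x_1 = 875^2 mod 1085 = 700.

700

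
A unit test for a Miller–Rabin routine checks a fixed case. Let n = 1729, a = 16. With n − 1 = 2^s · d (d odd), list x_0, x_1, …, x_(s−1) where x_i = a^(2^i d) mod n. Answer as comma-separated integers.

n − 1 = 1728 = 2^6 · 27, so s = 6 and d = 27.
x_0 = 16^27 mod 1729 = 1.
x_1 = 1^2 mod 1729 = 1.
x_2 = 1^2 mod 1729 = 1.
x_3 = 1^2 mod 1729 = 1.
x_4 = 1^2 mod 1729 = 1.
x_5 = 1^2 mod 1729 = 1.

1, 1, 1, 1, 1, 1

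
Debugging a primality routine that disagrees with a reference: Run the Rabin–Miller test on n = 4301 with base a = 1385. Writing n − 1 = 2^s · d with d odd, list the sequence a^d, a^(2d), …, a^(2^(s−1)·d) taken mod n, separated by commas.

835, 463

n − 1 = 4300 = 2^2 · 1075, so s = 2 and d = 1075.
x_0 = 1385^1075 mod 4301 = 835.
x_1 = 835^2 mod 4301 = 463.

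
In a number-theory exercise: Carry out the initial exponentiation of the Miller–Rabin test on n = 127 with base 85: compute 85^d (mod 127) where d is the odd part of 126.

126

n − 1 = 126 = 2^1 · 63, so s = 1 and d = 63.
By repeated squaring, 85^63 ≡ 126 (mod 127).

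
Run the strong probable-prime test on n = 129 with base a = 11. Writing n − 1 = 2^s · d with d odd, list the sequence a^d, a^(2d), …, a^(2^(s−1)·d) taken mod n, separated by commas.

n − 1 = 128 = 2^7 · 1, so s = 7 and d = 1.
x_0 = 11^1 mod 129 = 11.
x_1 = 11^2 mod 129 = 121.
x_2 = 121^2 mod 129 = 64.
x_3 = 64^2 mod 129 = 97.
x_4 = 97^2 mod 129 = 121.
x_5 = 121^2 mod 129 = 64.
x_6 = 64^2 mod 129 = 97.

11, 121, 64, 97, 121, 64, 97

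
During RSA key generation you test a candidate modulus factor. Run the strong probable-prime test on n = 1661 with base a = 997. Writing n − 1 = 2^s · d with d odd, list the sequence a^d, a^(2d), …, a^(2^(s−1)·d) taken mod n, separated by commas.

1121, 925

n − 1 = 1660 = 2^2 · 415, so s = 2 and d = 415.
x_0 = 997^415 mod 1661 = 1121.
x_1 = 1121^2 mod 1661 = 925.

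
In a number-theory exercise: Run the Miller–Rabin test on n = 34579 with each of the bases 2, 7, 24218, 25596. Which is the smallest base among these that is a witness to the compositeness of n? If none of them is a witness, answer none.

n − 1 = 34578 = 2^1 · 17289, so s = 1 and d = 17289.
Base 2: x_0 = 2^17289 mod 34579 = 29655. x_0 ∉ {1, 34578} and s = 1, so 2 is a Miller–Rabin witness and 34579 is composite.
Base 7: x_0 = 7^17289 mod 34579 = 1426. x_0 ∉ {1, 34578} and s = 1, so 7 is a Miller–Rabin witness and 34579 is composite.
Base 24218: x_0 = 24218^17289 mod 34579 = 12945. x_0 ∉ {1, 34578} and s = 1, so 24218 is a Miller–Rabin witness and 34579 is composite.
Base 25596: x_0 = 25596^17289 mod 34579 = 6848. x_0 ∉ {1, 34578} and s = 1, so 25596 is a Miller–Rabin witness and 34579 is composite.
The smallest witness among the given bases is 2.

2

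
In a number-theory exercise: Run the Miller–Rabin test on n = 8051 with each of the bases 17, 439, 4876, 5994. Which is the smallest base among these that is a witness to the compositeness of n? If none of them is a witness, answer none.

n − 1 = 8050 = 2^1 · 4025, so s = 1 and d = 4025.
Base 17: x_0 = 17^4025 mod 8051 = 7755. x_0 ∉ {1, 8050} and s = 1, so 17 is a Miller–Rabin witness and 8051 is composite.
Base 439: x_0 = 439^4025 mod 8051 = 818. x_0 ∉ {1, 8050} and s = 1, so 439 is a Miller–Rabin witness and 8051 is composite.
Base 4876: x_0 = 4876^4025 mod 8051 = 835. x_0 ∉ {1, 8050} and s = 1, so 4876 is a Miller–Rabin witness and 8051 is composite.
Base 5994: x_0 = 5994^4025 mod 8051 = 4313. x_0 ∉ {1, 8050} and s = 1, so 5994 is a Miller–Rabin witness and 8051 is composite.
The smallest witness among the given bases is 17.

17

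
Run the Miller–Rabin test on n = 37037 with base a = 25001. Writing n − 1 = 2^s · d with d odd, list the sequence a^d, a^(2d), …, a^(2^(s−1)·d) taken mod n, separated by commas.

n − 1 = 37036 = 2^2 · 9259, so s = 2 and d = 9259.
x_0 = 25001^9259 mod 37037 = 5835.
x_1 = 5835^2 mod 37037 = 10222.

5835, 10222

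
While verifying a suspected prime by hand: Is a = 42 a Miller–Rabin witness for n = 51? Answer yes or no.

yes

n − 1 = 50 = 2^1 · 25, so s = 1 and d = 25.
x_0 = 42^25 mod 51 = 42.
x_0 ∉ {1, 50} and s = 1, so 42 is a Miller–Rabin witness and 51 is composite.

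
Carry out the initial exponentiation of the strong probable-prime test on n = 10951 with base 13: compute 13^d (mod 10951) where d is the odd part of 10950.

n − 1 = 10950 = 2^1 · 5475, so s = 1 and d = 5475.
13^5475 mod 10951 = 7157.

7157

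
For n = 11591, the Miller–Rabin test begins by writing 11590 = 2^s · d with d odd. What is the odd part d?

Halving: 11590 → 5795; 5795 is odd.
So 11590 = 2^1 · 5795.

5795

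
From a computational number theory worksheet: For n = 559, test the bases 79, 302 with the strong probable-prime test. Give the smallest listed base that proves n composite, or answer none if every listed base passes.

n − 1 = 558 = 2^1 · 279, so s = 1 and d = 279.
Base 79: x_0 = 79^279 mod 559 = 1. x_0 = 1, so 79 is not a witness.
Base 302: x_0 = 302^279 mod 559 = 1. x_0 = 1, so 302 is not a witness.
No listed base is a witness for 559.

none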